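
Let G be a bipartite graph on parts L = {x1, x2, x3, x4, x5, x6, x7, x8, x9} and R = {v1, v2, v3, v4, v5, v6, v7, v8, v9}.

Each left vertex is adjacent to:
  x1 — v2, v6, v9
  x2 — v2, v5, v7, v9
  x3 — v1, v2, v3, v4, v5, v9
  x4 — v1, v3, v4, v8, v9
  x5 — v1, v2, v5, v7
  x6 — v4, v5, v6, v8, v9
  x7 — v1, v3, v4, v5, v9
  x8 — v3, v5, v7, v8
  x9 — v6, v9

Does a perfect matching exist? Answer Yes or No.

Yes

One maximum matching: x1–v2, x2–v9, x3–v1, x4–v3, x5–v7, x6–v4, x7–v5, x8–v8, x9–v6.
All 9 left vertices are covered.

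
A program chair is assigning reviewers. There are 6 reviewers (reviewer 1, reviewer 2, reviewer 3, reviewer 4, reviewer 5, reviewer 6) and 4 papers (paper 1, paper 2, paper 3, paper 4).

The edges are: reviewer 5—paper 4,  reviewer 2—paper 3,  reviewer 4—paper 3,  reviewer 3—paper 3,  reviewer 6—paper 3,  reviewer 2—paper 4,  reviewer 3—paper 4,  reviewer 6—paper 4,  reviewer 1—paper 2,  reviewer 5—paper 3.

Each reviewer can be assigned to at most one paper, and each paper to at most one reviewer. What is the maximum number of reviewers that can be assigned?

For example, pair reviewer 1→paper 2, reviewer 2→paper 3, reviewer 3→paper 4.
The set {reviewer 2, reviewer 3, reviewer 4, reviewer 5, reviewer 6} has only 2 neighbours ({paper 3, paper 4}), so by Hall's theorem at most 3 of the 6 reviewers can be matched.

3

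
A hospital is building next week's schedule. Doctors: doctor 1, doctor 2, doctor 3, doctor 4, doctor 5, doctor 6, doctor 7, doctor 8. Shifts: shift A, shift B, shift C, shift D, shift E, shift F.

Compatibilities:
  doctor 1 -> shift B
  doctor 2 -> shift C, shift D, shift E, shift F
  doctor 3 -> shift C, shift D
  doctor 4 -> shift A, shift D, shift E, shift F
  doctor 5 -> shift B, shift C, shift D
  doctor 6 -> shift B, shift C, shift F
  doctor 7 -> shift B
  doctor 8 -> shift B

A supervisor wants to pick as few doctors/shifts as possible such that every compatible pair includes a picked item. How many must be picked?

A maximum matching has 6 edges (e.g. doctor 1–shift B, doctor 2–shift E, doctor 3–shift C, doctor 4–shift A, doctor 5–shift D, doctor 6–shift F).
By König's theorem the minimum vertex cover has the same size. One such cover is {doctor 2, doctor 3, doctor 4, doctor 5, doctor 6, shift B}.

6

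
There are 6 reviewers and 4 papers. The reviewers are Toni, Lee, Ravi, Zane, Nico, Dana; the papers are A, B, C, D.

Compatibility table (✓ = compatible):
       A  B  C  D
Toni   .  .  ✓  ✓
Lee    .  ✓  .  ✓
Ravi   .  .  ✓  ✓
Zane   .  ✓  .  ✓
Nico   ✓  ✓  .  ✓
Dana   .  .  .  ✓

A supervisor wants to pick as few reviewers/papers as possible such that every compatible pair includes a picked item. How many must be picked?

The 4 edges Toni–D, Lee–B, Ravi–C, Nico–A form a matching, so any vertex cover needs at least 4 vertices (one per matched edge).
Conversely {Nico, B, C, D} meets every edge and has exactly 4 vertices, so 4 is optimal.

4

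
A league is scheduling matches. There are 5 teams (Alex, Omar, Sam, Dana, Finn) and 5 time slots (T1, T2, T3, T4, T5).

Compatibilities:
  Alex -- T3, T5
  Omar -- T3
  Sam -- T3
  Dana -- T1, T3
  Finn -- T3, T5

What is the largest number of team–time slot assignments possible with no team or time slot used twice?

A valid assignment of size 3: Alex–T5, Omar–T3, Dana–T1.
The set {Alex, Omar, Sam, Finn} has only 2 neighbours ({T3, T5}), so by Hall's theorem at most 3 of the 5 teams can be matched.

3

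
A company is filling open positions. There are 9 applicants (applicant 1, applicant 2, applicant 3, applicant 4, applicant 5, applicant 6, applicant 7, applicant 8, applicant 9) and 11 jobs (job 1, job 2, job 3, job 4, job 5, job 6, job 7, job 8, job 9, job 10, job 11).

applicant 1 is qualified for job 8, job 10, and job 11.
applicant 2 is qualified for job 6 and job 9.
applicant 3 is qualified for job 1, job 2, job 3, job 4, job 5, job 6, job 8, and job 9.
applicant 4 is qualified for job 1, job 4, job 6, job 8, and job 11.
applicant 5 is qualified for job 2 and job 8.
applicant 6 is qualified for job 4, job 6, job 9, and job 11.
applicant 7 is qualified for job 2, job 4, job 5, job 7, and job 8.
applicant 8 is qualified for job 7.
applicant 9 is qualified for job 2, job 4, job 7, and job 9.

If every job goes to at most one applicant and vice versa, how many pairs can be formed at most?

For example, pair applicant 1–job 8, applicant 2–job 6, applicant 3–job 5, applicant 4–job 1, applicant 5–job 2, applicant 6–job 11, applicant 7–job 4, applicant 8–job 7, applicant 9–job 9.
All 9 applicants are matched, so no larger matching exists.

9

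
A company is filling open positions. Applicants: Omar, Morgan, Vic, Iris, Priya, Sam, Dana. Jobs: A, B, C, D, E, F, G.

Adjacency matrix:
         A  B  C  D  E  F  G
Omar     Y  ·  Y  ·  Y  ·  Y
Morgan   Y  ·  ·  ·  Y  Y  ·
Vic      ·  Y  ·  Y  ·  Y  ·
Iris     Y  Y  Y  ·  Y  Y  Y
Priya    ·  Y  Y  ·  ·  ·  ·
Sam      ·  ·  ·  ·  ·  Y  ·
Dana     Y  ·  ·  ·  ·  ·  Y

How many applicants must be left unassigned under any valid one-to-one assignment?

0

One maximum matching: Omar–C, Morgan–E, Vic–D, Iris–A, Priya–B, Sam–F, Dana–G.
All 7 applicants are matched, so no larger matching exists.
That matches 7 of the 7, leaving 0 unmatched; no matching can do better.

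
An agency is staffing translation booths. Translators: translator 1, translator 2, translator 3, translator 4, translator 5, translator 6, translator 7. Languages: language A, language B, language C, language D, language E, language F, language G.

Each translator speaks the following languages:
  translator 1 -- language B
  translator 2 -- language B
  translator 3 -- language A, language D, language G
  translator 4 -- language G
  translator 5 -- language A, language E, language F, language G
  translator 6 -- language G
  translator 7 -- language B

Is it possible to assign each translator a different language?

No

The set {translator 1, translator 2, translator 4, translator 6, translator 7} has only 2 neighbours ({language B, language G}), so by Hall's theorem at most 4 of the 7 translators can be matched.
Hence no matching covers every translator.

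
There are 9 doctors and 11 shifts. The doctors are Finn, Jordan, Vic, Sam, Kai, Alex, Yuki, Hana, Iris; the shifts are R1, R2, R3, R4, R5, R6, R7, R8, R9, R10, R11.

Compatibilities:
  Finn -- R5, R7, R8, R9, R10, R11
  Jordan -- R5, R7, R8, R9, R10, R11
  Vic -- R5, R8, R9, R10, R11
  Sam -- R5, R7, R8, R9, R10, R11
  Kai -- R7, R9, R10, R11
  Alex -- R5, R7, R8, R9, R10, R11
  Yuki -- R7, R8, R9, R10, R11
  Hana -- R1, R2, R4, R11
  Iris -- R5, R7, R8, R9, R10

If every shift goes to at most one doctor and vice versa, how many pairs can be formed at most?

For example, pair Finn-R11, Jordan-R8, Vic-R5, Sam-R10, Kai-R7, Alex-R9, Hana-R2.
The set {Finn, Jordan, Vic, Sam, Kai, Alex, Yuki, Iris} has only 6 neighbours ({R10, R11, R5, R7, R8, R9}), so by Hall's theorem at most 7 of the 9 doctors can be matched.

7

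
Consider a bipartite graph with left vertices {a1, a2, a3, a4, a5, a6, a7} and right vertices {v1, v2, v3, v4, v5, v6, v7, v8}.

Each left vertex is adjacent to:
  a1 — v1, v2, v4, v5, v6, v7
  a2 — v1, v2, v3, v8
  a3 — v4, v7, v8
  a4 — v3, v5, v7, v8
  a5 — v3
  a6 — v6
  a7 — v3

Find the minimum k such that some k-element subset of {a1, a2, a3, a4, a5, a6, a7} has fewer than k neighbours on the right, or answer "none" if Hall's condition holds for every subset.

Take S = {a5, a7}. Its neighbourhood is {v3}, so |N(S)| = 1 < |S| = 2.
No single vertex violates Hall's condition since each has at least one neighbour, so 2 is the minimum.

2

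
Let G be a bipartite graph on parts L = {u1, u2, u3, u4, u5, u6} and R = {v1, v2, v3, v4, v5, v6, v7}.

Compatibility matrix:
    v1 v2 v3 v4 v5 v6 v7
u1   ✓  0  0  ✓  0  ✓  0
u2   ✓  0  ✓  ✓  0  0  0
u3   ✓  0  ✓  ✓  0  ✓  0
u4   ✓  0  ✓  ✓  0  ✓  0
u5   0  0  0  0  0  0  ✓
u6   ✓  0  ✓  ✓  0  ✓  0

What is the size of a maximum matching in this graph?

A valid assignment of size 5: u1–v4, u2–v3, u3–v1, u4–v6, u5–v7.
The set {u1, u2, u3, u4, u6} has only 4 neighbours ({v1, v3, v4, v6}), so by Hall's theorem at most 5 of the 6 left vertices can be matched.

5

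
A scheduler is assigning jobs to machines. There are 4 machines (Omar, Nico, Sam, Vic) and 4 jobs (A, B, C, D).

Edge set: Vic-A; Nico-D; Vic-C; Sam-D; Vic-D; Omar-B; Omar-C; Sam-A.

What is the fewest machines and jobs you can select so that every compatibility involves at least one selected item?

4

{Omar, Nico, Sam, Vic} is a vertex cover of size 4: every edge has an endpoint in this set.
No smaller cover exists because Omar–B, Nico–D, Sam–A, Vic–C is a matching of size 4, and a cover must include an endpoint of each of these disjoint edges (König's theorem).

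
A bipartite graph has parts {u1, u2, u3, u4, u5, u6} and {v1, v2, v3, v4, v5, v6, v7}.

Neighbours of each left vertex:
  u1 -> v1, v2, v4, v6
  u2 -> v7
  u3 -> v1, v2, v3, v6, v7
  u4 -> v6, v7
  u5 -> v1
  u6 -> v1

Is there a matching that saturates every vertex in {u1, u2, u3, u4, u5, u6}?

No

The set {u5, u6} has only 1 neighbour ({v1}), so by Hall's theorem at most 5 of the 6 left vertices can be matched.
Hence no matching covers every left vertex.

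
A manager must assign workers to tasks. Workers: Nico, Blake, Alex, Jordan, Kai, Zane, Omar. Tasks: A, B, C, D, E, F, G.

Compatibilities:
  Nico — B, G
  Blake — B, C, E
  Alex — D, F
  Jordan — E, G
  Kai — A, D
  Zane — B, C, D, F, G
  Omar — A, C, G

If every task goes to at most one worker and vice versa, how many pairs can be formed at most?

7

A valid assignment of size 7: Nico–G, Blake–B, Alex–D, Jordan–E, Kai–A, Zane–F, Omar–C.
This saturates every worker, so 7 is the maximum.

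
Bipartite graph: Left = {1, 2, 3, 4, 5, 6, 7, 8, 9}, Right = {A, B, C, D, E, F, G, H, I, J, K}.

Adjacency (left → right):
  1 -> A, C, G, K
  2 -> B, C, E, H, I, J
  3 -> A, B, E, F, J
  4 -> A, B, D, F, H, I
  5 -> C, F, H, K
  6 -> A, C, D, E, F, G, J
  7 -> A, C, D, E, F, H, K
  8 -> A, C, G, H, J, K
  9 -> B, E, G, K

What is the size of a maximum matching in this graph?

9

For example, pair 1-C, 2-E, 3-A, 4-H, 5-F, 6-G, 7-K, 8-J, 9-B.
This saturates every left vertex, so 9 is the maximum.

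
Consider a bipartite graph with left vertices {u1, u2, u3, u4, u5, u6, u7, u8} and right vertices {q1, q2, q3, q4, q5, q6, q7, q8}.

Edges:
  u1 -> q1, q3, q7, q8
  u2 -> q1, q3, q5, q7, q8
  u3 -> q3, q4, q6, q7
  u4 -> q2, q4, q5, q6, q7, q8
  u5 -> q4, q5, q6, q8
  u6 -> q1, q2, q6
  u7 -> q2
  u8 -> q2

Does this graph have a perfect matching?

No

The set {u7, u8} has only 1 neighbour ({q2}), so by Hall's theorem at most 7 of the 8 left vertices can be matched.
Hence no matching covers every left vertex.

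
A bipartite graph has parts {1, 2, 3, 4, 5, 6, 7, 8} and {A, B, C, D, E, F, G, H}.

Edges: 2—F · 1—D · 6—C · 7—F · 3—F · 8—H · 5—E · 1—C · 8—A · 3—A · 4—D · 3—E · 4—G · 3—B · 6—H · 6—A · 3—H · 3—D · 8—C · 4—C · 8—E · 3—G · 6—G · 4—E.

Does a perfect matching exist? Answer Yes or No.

No

The set {2, 7} has only 1 neighbour ({F}), so by Hall's theorem at most 7 of the 8 left vertices can be matched.
Hence no matching covers every left vertex.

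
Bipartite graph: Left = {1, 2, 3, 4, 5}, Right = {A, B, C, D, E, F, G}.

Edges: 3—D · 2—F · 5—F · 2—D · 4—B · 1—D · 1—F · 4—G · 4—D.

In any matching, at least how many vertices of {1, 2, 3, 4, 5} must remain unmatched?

For example, pair 1–D, 2–F, 4–B.
The set {1, 2, 3, 5} has only 2 neighbours ({D, F}), so by Hall's theorem at most 3 of the 5 left vertices can be matched.
That matches 3 of the 5, leaving 2 unmatched; no matching can do better.

2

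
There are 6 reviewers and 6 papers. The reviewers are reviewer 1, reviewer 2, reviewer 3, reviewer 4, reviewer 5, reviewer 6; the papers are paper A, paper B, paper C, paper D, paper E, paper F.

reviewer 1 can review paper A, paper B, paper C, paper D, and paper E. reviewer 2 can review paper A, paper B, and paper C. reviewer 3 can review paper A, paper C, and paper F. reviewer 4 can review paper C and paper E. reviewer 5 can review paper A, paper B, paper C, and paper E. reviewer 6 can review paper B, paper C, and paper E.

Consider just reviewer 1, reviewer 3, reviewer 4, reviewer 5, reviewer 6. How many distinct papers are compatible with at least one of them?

6

The union of neighbours of {reviewer 1, reviewer 3, reviewer 4, reviewer 5, reviewer 6} is {paper A, paper B, paper C, paper D, paper E, paper F}, which has 6 elements.
Since |N(S)| = 6 ≥ |S| = 5, Hall's condition holds for this subset.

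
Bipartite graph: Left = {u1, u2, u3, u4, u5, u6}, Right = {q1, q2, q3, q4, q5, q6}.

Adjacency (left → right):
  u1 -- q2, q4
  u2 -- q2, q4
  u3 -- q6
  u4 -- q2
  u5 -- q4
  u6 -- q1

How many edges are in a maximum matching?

4

A valid assignment of size 4: u1-q4, u2-q2, u3-q6, u6-q1.
The set {u1, u2, u4, u5} has only 2 neighbours ({q2, q4}), so by Hall's theorem at most 4 of the 6 left vertices can be matched.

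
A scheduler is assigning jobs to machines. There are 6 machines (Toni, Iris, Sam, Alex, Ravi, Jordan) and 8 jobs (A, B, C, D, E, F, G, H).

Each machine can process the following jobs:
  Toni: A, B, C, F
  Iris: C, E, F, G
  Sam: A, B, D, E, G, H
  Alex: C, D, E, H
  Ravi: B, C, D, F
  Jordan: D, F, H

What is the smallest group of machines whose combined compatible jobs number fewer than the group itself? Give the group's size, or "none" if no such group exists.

none

A matching saturating every machine exists, for instance Toni→B, Iris→E, Sam→G, Alex→D, Ravi→C, Jordan→F.
By Hall's marriage theorem, this means |N(S)| ≥ |S| for every subset S, so no violating subset exists.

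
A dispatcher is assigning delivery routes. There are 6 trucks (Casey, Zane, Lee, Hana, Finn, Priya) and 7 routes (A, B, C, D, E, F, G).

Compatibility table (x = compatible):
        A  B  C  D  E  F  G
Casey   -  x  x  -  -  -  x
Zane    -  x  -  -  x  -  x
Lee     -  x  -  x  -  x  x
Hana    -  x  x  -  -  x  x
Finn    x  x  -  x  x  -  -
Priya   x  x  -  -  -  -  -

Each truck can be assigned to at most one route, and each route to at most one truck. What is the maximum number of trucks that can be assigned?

6

For example, pair Casey-C, Zane-G, Lee-D, Hana-F, Finn-E, Priya-B.
This saturates every truck, so 6 is the maximum.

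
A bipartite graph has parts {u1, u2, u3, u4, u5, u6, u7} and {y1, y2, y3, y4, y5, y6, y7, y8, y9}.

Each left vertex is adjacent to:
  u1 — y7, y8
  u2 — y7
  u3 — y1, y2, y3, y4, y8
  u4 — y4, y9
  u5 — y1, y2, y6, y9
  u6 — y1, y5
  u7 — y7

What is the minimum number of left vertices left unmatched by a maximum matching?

1

A valid assignment of size 6: u1-y8, u2-y7, u3-y3, u4-y4, u5-y2, u6-y1.
The set {u2, u7} has only 1 neighbour ({y7}), so by Hall's theorem at most 6 of the 7 left vertices can be matched.
That matches 6 of the 7, leaving 1 unmatched; no matching can do better.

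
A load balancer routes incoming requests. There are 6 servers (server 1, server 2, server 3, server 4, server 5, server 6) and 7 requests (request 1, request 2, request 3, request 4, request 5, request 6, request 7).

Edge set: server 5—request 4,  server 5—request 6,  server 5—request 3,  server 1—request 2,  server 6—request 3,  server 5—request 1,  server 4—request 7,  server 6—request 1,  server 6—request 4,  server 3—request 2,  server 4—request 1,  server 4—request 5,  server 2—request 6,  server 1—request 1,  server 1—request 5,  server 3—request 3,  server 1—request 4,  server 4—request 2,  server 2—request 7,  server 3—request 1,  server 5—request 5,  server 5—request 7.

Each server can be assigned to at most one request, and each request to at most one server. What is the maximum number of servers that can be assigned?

For example, pair server 1-request 5, server 2-request 6, server 3-request 2, server 4-request 7, server 5-request 3, server 6-request 4.
All 6 servers are matched, so no larger matching exists.

6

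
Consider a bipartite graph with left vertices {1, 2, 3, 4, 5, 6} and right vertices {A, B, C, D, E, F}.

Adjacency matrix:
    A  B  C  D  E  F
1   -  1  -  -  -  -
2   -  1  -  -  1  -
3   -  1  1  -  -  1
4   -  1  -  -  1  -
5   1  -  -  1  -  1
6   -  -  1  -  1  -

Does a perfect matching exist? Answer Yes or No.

No

The set {1, 2, 4} has only 2 neighbours ({B, E}), so by Hall's theorem at most 5 of the 6 left vertices can be matched.
Hence no matching covers every left vertex.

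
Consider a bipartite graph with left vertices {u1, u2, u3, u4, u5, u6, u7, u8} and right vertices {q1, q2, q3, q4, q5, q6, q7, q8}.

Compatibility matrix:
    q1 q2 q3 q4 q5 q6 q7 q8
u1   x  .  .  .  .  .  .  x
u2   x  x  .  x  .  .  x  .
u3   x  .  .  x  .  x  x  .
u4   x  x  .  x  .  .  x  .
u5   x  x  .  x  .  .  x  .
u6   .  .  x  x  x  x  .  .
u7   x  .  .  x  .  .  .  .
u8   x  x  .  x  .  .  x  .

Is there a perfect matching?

No

The set {u2, u4, u5, u7, u8} has only 4 neighbours ({q1, q2, q4, q7}), so by Hall's theorem at most 7 of the 8 left vertices can be matched.
Hence no matching covers every left vertex.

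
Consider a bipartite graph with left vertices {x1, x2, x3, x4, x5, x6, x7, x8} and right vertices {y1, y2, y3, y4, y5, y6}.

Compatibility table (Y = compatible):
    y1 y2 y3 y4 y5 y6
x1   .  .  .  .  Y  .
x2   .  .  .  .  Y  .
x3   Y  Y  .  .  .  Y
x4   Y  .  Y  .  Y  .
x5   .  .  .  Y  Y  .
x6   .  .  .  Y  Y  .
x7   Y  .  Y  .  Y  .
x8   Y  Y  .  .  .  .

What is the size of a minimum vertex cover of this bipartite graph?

6

A maximum matching has 6 edges (e.g. x1–y5, x3–y6, x4–y1, x5–y4, x7–y3, x8–y2).
By König's theorem the minimum vertex cover has the same size. One such cover is {x3, x4, x7, x8, y4, y5}.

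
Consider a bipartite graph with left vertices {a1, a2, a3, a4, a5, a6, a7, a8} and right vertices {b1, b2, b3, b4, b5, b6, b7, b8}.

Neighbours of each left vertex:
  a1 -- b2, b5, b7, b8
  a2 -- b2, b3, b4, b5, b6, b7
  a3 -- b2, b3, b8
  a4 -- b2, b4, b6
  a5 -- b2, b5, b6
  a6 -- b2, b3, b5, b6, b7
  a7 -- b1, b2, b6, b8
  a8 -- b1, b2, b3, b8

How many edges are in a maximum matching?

For example, pair a1→b5, a2→b7, a3→b8, a4→b4, a5→b2, a6→b6, a7→b1, a8→b3.
This saturates every left vertex, so 8 is the maximum.

8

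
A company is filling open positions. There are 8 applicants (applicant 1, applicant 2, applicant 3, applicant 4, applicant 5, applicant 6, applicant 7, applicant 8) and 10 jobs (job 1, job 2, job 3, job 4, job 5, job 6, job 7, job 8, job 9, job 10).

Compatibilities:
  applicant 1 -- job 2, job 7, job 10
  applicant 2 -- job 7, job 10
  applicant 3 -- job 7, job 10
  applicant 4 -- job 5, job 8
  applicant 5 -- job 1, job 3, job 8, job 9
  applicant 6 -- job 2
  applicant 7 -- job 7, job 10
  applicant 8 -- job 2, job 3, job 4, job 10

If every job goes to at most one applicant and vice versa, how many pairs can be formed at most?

6

A valid assignment of size 6: applicant 1–job 2, applicant 2–job 10, applicant 3–job 7, applicant 4–job 5, applicant 5–job 9, applicant 8–job 4.
The set {applicant 1, applicant 2, applicant 3, applicant 6, applicant 7} has only 3 neighbours ({job 10, job 2, job 7}), so by Hall's theorem at most 6 of the 8 applicants can be matched.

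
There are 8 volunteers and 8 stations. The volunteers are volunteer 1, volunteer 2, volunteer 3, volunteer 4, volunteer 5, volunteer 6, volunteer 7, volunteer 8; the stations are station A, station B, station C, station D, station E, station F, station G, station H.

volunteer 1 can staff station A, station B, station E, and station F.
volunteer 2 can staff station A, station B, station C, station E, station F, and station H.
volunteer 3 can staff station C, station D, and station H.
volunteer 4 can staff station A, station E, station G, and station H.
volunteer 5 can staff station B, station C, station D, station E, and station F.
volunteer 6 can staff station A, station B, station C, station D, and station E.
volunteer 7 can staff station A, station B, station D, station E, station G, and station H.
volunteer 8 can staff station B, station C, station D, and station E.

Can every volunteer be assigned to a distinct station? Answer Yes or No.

One maximum matching: volunteer 1–station E, volunteer 2–station A, volunteer 3–station D, volunteer 4–station H, volunteer 5–station F, volunteer 6–station C, volunteer 7–station G, volunteer 8–station B.
All 8 volunteers are covered.

Yes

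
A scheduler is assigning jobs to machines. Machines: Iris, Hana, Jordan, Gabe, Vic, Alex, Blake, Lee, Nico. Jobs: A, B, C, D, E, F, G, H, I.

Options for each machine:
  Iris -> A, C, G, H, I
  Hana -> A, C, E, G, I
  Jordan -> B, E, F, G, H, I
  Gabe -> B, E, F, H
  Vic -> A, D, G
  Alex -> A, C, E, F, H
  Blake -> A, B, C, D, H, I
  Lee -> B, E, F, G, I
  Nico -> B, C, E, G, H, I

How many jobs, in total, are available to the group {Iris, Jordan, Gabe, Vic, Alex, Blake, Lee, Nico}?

The union of neighbours of {Iris, Jordan, Gabe, Vic, Alex, Blake, Lee, Nico} is {A, B, C, D, E, F, G, H, I}, which has 9 elements.
Since |N(S)| = 9 ≥ |S| = 8, Hall's condition holds for this subset.

9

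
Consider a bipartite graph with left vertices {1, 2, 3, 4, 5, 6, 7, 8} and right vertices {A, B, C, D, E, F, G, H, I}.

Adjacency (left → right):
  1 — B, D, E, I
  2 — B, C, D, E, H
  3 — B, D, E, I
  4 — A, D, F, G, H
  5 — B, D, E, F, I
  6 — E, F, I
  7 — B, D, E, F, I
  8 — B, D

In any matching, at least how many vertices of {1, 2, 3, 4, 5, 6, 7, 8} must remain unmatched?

A valid assignment of size 7: 1–D, 2–H, 3–I, 4–G, 5–B, 6–F, 7–E.
The set {1, 3, 5, 6, 7, 8} has only 5 neighbours ({B, D, E, F, I}), so by Hall's theorem at most 7 of the 8 left vertices can be matched.
That matches 7 of the 8, leaving 1 unmatched; no matching can do better.

1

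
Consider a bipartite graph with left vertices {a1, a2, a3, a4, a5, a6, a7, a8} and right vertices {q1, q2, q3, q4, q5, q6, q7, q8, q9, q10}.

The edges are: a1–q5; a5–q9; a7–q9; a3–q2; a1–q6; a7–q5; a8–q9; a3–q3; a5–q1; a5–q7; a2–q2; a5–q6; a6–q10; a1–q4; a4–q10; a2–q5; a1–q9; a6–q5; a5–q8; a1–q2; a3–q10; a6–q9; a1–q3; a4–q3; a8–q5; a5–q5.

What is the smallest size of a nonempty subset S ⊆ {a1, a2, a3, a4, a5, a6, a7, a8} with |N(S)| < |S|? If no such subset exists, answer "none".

Take S = {a2, a3, a4, a6, a7, a8}. Its neighbourhood is {q2, q3, q5, q9, q10}, so |N(S)| = 5 < |S| = 6.
Every subset of size less than 6 has at least as many neighbours as members, so 6 is the minimum.

6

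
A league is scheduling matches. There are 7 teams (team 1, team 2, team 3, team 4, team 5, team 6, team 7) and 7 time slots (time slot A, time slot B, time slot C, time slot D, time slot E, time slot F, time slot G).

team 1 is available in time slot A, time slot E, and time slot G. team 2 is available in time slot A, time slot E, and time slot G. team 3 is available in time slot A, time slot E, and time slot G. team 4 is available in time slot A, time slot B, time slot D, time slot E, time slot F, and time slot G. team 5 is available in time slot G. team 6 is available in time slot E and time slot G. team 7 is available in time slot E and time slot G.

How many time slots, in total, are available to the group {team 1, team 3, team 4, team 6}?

6

The union of neighbours of {team 1, team 3, team 4, team 6} is {time slot A, time slot B, time slot D, time slot E, time slot F, time slot G}, which has 6 elements.
Since |N(S)| = 6 ≥ |S| = 4, Hall's condition holds for this subset.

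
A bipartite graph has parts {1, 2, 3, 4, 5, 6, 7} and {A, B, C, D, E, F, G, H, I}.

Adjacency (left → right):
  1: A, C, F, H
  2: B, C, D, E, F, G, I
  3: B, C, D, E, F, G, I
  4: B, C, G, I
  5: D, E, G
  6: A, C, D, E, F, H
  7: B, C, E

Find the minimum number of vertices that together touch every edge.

7

A maximum matching has 7 edges (e.g. 1–F, 2–E, 3–G, 4–C, 5–D, 6–A, 7–B).
By König's theorem the minimum vertex cover has the same size. One such cover is {1, 2, 3, 4, 5, 6, 7}.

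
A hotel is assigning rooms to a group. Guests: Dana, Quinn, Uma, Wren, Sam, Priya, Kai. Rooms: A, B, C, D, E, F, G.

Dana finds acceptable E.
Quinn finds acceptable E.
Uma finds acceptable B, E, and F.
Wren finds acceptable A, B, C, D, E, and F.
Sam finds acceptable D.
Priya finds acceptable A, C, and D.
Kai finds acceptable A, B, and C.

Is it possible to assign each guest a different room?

The set {Dana, Quinn} has only 1 neighbour ({E}), so by Hall's theorem at most 6 of the 7 guests can be matched.
Hence no matching covers every guest.

No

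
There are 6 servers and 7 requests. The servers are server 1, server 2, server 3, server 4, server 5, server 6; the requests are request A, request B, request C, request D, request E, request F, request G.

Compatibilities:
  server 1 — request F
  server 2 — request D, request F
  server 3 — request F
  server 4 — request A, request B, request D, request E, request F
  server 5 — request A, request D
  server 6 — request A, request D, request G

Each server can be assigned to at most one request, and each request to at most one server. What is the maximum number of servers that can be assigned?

5

For example, pair server 1–request F, server 2–request D, server 4–request E, server 5–request A, server 6–request G.
The set {server 1, server 3} has only 1 neighbour ({request F}), so by Hall's theorem at most 5 of the 6 servers can be matched.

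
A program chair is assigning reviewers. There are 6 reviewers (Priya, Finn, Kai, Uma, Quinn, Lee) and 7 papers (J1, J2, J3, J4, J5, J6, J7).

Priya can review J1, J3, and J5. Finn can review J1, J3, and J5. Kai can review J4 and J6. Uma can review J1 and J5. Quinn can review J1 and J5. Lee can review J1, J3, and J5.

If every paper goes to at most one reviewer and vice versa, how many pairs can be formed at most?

A valid assignment of size 4: Priya–J3, Finn–J1, Kai–J6, Uma–J5.
The set {Priya, Finn, Uma, Quinn, Lee} has only 3 neighbours ({J1, J3, J5}), so by Hall's theorem at most 4 of the 6 reviewers can be matched.

4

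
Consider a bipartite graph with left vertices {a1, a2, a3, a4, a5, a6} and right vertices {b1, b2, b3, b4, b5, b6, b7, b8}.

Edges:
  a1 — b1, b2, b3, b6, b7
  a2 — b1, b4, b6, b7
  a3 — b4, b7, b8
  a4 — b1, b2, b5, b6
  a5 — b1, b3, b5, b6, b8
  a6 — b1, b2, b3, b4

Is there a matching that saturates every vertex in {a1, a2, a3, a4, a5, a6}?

A valid assignment of size 6: a1–b7, a2–b6, a3–b8, a4–b5, a5–b1, a6–b3.
Every left vertex is matched, so this matching saturates all of them.

Yes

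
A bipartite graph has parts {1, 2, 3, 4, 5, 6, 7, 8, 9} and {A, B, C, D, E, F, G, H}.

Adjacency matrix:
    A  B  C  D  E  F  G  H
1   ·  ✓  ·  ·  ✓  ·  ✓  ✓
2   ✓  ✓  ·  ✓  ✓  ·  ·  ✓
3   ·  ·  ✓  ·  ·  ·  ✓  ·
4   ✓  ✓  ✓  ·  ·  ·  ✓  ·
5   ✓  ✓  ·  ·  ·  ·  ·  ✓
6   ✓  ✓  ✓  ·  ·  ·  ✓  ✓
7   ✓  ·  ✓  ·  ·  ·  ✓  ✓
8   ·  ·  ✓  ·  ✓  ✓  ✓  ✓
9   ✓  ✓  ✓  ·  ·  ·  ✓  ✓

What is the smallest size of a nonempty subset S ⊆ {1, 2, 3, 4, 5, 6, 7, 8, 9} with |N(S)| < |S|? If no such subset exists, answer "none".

6

Take S = {3, 4, 5, 6, 7, 9}. Its neighbourhood is {A, B, C, G, H}, so |N(S)| = 5 < |S| = 6.
Every subset of size less than 6 has at least as many neighbours as members, so 6 is the minimum.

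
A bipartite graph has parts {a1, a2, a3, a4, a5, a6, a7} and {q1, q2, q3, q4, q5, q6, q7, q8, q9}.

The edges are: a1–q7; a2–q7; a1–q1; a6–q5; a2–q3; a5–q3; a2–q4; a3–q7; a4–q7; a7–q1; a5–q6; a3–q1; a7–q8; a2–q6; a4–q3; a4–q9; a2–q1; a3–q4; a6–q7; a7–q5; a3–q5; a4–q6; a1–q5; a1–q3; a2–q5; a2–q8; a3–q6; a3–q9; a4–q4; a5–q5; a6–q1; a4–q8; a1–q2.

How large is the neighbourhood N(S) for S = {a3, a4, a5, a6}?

The union of neighbours of {a3, a4, a5, a6} is {q1, q3, q4, q5, q6, q7, q8, q9}, which has 8 elements.
Since |N(S)| = 8 ≥ |S| = 4, Hall's condition holds for this subset.

8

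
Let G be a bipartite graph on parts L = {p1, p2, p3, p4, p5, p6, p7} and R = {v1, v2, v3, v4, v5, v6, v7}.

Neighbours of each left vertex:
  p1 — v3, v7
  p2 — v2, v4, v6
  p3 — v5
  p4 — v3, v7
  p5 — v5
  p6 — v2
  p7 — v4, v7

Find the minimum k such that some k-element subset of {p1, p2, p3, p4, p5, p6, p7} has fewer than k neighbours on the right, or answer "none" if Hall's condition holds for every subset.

2

Take S = {p3, p5}. Its neighbourhood is {v5}, so |N(S)| = 1 < |S| = 2.
No single vertex violates Hall's condition since each has at least one neighbour, so 2 is the minimum.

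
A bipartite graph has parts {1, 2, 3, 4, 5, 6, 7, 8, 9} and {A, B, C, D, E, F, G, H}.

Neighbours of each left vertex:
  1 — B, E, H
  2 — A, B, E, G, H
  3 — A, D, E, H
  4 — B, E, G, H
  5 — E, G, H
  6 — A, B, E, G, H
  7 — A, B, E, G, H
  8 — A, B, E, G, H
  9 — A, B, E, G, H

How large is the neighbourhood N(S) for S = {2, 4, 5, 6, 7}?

The union of neighbours of {2, 4, 5, 6, 7} is {A, B, E, G, H}, which has 5 elements.
Since |N(S)| = 5 ≥ |S| = 5, Hall's condition holds for this subset.

5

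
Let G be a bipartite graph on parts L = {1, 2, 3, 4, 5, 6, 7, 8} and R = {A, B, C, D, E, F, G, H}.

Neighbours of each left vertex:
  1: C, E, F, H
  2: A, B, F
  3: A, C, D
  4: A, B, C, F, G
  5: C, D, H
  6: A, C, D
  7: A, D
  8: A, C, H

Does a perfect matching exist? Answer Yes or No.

No

The set {3, 5, 6, 7, 8} has only 4 neighbours ({A, C, D, H}), so by Hall's theorem at most 7 of the 8 left vertices can be matched.
Hence no matching covers every left vertex.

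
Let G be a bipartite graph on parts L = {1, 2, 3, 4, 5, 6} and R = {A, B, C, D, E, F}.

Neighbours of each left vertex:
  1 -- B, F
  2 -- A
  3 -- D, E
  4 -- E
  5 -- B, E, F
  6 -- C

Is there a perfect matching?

Yes

One maximum matching: 1–F, 2–A, 3–D, 4–E, 5–B, 6–C.
All 6 left vertices are covered.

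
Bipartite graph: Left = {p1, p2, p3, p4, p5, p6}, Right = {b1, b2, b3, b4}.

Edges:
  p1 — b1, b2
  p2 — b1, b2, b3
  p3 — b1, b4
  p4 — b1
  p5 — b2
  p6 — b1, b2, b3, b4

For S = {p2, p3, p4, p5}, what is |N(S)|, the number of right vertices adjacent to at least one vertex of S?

4

The union of neighbours of {p2, p3, p4, p5} is {b1, b2, b3, b4}, which has 4 elements.
Since |N(S)| = 4 ≥ |S| = 4, Hall's condition holds for this subset.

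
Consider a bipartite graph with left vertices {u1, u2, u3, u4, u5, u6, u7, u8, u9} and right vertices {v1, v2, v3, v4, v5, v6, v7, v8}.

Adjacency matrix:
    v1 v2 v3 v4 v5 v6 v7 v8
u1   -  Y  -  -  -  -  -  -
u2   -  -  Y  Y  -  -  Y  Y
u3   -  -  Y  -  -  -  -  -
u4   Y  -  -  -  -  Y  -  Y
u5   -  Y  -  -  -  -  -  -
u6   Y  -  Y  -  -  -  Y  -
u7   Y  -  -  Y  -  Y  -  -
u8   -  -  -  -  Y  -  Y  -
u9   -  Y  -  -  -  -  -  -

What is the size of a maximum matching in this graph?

For example, pair u1-v2, u2-v8, u3-v3, u4-v6, u6-v1, u7-v4, u8-v7.
The set {u1, u5, u9} has only 1 neighbour ({v2}), so by Hall's theorem at most 7 of the 9 left vertices can be matched.

7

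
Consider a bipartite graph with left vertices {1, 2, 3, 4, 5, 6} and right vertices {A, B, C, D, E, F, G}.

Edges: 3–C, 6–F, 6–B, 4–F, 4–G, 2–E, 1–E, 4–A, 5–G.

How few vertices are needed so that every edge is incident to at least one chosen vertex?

{3, 4, 5, 6, E} is a vertex cover of size 5: every edge has an endpoint in this set.
No smaller cover exists because 1–E, 3–C, 4–F, 5–G, 6–B is a matching of size 5, and a cover must include an endpoint of each of these disjoint edges (König's theorem).

5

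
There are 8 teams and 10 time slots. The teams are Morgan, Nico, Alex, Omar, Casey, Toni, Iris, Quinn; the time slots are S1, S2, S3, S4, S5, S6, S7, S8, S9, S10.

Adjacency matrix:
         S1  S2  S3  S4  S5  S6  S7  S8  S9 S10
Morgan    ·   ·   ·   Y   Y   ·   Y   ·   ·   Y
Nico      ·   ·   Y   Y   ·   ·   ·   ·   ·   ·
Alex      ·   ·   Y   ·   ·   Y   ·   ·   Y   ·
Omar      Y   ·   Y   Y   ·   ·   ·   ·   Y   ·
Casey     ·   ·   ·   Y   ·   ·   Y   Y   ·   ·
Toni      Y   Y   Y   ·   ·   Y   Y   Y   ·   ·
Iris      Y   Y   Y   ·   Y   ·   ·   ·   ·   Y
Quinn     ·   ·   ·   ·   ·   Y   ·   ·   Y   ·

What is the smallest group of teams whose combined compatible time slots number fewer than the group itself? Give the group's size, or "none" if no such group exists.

none

A matching saturating every team exists, for instance Morgan→S10, Nico→S3, Alex→S9, Omar→S4, Casey→S7, Toni→S2, Iris→S1, Quinn→S6.
By Hall's marriage theorem, this means |N(S)| ≥ |S| for every subset S, so no violating subset exists.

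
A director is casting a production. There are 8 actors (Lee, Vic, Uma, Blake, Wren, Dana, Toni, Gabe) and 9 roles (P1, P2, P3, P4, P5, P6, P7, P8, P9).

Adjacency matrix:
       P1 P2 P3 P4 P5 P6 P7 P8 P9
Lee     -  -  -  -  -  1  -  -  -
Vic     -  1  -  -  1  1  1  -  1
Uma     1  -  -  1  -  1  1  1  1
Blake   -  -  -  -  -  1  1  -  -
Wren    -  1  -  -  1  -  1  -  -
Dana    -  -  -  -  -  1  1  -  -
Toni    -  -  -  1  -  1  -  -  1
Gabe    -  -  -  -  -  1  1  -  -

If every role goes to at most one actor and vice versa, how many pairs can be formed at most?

A valid assignment of size 6: Lee–P6, Vic–P2, Uma–P1, Blake–P7, Wren–P5, Toni–P9.
The set {Lee, Blake, Dana, Gabe} has only 2 neighbours ({P6, P7}), so by Hall's theorem at most 6 of the 8 actors can be matched.

6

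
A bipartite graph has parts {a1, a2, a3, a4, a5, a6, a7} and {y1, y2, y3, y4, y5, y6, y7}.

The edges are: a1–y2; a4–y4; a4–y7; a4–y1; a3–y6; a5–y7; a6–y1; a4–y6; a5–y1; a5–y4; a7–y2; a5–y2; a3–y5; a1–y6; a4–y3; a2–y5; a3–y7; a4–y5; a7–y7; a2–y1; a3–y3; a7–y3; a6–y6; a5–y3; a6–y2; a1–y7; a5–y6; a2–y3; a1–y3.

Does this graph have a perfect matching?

A valid assignment of size 7: a1–y7, a2–y1, a3–y5, a4–y4, a5–y6, a6–y2, a7–y3.
All 7 left vertices are covered.

Yes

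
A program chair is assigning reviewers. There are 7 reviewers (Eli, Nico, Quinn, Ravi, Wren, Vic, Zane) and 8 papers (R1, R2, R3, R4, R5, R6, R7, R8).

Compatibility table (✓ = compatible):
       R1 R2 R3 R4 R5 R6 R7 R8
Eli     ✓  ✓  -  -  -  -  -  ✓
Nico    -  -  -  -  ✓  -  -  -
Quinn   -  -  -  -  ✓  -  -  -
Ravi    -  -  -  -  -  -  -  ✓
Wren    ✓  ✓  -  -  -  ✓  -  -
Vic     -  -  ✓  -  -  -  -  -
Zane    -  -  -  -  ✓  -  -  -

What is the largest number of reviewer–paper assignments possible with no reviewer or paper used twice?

For example, pair Eli-R2, Nico-R5, Ravi-R8, Wren-R6, Vic-R3.
The set {Nico, Quinn, Zane} has only 1 neighbour ({R5}), so by Hall's theorem at most 5 of the 7 reviewers can be matched.

5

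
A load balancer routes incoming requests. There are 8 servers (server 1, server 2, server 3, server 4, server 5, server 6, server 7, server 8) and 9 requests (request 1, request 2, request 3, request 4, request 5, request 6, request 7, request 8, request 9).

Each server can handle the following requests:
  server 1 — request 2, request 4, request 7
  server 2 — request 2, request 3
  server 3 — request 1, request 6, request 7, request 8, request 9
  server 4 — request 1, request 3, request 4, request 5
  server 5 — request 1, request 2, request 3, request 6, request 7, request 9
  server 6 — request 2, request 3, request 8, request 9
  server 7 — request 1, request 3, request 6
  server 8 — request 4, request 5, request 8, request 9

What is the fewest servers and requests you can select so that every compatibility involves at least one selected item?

A maximum matching has 8 edges (e.g. server 1–request 4, server 2–request 2, server 3–request 6, server 4–request 5, server 5–request 7, server 6–request 8, server 7–request 3, server 8–request 9).
By König's theorem the minimum vertex cover has the same size. One such cover is {server 1, server 2, server 3, server 4, server 5, server 6, server 7, server 8}.

8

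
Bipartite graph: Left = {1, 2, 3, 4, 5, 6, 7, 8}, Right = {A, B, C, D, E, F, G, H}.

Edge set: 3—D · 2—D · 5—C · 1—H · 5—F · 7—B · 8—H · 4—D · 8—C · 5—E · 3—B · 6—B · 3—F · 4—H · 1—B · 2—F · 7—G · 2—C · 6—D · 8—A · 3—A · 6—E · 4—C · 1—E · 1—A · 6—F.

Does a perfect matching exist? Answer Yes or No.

One maximum matching: 1-H, 2-F, 3-A, 4-D, 5-E, 6-B, 7-G, 8-C.
All 8 left vertices are covered.

Yes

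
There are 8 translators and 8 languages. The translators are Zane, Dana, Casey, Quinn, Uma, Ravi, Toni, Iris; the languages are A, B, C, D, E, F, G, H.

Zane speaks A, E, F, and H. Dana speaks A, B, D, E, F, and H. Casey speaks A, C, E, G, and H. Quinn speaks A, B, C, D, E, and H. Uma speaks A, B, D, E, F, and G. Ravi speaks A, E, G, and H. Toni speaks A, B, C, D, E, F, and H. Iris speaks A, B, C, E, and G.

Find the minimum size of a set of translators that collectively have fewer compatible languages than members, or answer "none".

A matching saturating every translator exists, for instance Zane→F, Dana→B, Casey→C, Quinn→A, Uma→D, Ravi→E, Toni→H, Iris→G.
By Hall's marriage theorem, this means |N(S)| ≥ |S| for every subset S, so no violating subset exists.

none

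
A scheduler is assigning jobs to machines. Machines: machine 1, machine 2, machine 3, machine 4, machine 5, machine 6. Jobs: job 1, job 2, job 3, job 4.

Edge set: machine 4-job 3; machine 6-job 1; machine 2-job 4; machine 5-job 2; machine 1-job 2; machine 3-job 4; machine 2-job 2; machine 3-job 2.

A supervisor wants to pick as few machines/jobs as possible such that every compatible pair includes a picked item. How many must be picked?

4

{machine 4, machine 6, job 2, job 4} is a vertex cover of size 4: every edge has an endpoint in this set.
No smaller cover exists because machine 1–job 2, machine 2–job 4, machine 4–job 3, machine 6–job 1 is a matching of size 4, and a cover must include an endpoint of each of these disjoint edges (König's theorem).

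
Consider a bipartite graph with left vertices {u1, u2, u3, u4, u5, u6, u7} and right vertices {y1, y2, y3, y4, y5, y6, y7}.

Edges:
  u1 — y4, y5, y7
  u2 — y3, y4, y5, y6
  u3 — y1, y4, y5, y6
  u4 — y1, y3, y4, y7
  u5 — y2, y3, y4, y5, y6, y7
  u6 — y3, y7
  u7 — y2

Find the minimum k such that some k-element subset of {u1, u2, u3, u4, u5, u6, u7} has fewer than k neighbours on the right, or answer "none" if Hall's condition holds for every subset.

none

A matching saturating every left vertex exists, for instance u1→y7, u2→y5, u3→y4, u4→y1, u5→y6, u6→y3, u7→y2.
By Hall's marriage theorem, this means |N(S)| ≥ |S| for every subset S, so no violating subset exists.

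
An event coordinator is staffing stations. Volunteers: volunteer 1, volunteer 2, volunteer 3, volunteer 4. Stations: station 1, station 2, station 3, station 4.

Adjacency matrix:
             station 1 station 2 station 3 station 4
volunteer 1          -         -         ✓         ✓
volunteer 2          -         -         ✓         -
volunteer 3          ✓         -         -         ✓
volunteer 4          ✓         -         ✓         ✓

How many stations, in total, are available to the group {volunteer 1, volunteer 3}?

3

The union of neighbours of {volunteer 1, volunteer 3} is {station 1, station 3, station 4}, which has 3 elements.
Since |N(S)| = 3 ≥ |S| = 2, Hall's condition holds for this subset.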